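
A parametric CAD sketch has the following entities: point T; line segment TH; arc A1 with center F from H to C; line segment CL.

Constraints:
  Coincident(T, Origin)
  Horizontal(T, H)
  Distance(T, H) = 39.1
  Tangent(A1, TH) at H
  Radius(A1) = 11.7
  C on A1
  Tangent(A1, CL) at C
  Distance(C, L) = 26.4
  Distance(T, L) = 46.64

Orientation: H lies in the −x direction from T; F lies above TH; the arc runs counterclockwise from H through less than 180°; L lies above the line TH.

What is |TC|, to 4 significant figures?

29.74

T is at the origin; T and H share the same y with |TH| = 39.1 and H on the −x side, so H = (-39.10, 0.000). Tangency of A1 to TH means the radius FH is perpendicular to TH, so F = H + (0, 11.7) = (-39.10, 11.70). Since FC ⟂ CL (tangency), |FL| = √(11.7² + 26.4²) = 28.88 regardless of where C sits on A1. So L lies on both circle(T, 46.64) and circle(F, 28.88); the above-TH intersection is L = (-27.09, 37.96). C is the foot of the tangent from L: C = (-27.40, 11.56).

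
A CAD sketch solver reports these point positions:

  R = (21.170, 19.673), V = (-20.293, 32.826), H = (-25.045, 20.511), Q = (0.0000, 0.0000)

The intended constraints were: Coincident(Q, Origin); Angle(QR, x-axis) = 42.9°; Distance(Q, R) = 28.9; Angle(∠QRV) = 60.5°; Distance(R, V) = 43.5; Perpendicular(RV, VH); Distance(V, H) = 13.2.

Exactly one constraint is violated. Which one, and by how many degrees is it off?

Perpendicular(RV, VH) — off by 3.50°.

Q = (0.00, 0.00) ✓; QR at 42.90° ✓; |QR| = 28.90 ✓; ∠QRV = 60.50° ✓; |RV| = 43.50 ✓; ∠(RV, VH) = 86.50° ✗; |VH| = 13.20 ✓.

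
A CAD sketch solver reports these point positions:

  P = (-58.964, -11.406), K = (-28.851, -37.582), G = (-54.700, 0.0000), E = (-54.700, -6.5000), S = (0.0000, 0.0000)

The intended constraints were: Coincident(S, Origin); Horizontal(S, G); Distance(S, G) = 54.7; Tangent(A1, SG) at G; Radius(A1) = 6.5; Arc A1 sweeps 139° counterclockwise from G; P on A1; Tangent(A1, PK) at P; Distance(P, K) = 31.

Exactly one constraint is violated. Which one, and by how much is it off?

Distance(P, K) = 31 — off by 8.90.

S = (0.00, 0.00) ✓; S.y = 0.00, G.y = 0.00 ✓; |SG| = 54.70 ✓; ∠(EG, GS) = 90.00° ✓; |EG| = 6.500 ✓; bearing(E→P) − bearing(E→G) = 139.0° ✓; |EP| = 6.500 ✓; ∠(EP, PK) = 90.00° ✓; |PK| = 39.90 ✗.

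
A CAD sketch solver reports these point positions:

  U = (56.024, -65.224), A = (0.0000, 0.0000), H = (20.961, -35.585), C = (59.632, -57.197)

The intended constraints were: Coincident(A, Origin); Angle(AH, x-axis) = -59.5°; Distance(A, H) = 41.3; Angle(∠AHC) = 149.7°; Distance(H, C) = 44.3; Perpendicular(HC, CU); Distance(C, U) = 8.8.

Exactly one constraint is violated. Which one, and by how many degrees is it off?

Perpendicular(HC, CU) — off by 5.00°.

A = (0.00, 0.00) ✓; AH at -59.50° ✓; |AH| = 41.30 ✓; ∠AHC = 149.7° ✓; |HC| = 44.30 ✓; ∠(HC, CU) = 85.00° ✗; |CU| = 8.801 ✓.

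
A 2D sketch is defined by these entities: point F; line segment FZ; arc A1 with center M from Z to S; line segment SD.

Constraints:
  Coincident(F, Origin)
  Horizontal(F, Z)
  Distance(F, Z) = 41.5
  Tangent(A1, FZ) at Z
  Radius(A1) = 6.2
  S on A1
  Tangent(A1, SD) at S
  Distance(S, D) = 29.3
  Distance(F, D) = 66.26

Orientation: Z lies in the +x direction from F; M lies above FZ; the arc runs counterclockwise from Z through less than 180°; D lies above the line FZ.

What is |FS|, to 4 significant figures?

47.35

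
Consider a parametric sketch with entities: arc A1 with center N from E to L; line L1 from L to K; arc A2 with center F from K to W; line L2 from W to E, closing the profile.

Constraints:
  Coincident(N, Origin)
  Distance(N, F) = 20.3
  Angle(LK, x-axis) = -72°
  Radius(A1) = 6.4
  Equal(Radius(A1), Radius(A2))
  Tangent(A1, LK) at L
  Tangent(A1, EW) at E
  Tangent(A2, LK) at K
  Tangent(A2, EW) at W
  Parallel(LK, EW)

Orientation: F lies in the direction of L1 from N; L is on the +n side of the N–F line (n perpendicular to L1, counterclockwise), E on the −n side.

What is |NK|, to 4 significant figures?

21.28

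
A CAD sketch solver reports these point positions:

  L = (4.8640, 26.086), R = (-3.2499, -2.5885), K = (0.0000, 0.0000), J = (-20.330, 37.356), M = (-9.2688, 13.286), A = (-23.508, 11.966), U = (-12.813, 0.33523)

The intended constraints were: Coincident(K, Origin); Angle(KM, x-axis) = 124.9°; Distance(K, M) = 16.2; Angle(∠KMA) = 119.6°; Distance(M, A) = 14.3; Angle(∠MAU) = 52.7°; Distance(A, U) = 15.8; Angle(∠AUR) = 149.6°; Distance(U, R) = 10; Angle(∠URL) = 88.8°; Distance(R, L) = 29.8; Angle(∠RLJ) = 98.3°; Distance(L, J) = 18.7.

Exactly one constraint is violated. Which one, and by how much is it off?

Distance(L, J) = 18.7 — off by 8.90.

K = (0.00, 0.00) ✓; KM at 124.9° ✓; |KM| = 16.20 ✓; ∠KMA = 119.6° ✓; |MA| = 14.30 ✓; ∠MAU = 52.70° ✓; |AU| = 15.80 ✓; ∠AUR = 149.6° ✓; |UR| = 10.00 ✓; ∠URL = 88.80° ✓; |RL| = 29.80 ✓; ∠RLJ = 98.30° ✓; |LJ| = 27.60 ✗.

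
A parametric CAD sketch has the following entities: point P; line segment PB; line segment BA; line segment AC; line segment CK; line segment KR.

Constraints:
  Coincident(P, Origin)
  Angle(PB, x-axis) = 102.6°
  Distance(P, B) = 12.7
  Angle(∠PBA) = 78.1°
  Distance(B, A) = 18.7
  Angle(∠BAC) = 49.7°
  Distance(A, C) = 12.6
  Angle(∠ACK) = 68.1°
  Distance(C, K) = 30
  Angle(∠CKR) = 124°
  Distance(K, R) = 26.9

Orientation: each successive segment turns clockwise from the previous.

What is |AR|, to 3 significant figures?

41.7

∠ACK = 68.1° gives CK at 118° from the x-axis; with |CK| = 30.0, K = (-6.42, 29.3). ∠CKR = 124.0° gives KR at 62.5° from the x-axis; with |KR| = 26.9, R = (6.00, 53.1). Then |AR| = |R − A| = 41.7.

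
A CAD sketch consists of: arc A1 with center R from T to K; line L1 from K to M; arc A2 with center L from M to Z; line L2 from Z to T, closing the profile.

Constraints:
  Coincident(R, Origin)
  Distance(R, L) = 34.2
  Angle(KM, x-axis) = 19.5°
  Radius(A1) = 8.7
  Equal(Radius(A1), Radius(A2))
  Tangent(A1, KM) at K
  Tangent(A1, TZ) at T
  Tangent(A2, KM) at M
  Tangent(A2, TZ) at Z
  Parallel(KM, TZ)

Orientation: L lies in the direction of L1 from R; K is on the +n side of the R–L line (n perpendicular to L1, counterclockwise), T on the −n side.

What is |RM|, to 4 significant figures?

35.29

Tangency of A1 to both parallel lines with radius 8.7 puts K and T at R ± 8.7·n: K = (-2.904, 8.201), T = (2.904, -8.201). Equal radii place M and Z the same way about L: M = L + 8.7·n = (29.33, 19.62), Z = L − 8.7·n = (35.14, 3.215). Then |RM| = |M − R| = 35.29.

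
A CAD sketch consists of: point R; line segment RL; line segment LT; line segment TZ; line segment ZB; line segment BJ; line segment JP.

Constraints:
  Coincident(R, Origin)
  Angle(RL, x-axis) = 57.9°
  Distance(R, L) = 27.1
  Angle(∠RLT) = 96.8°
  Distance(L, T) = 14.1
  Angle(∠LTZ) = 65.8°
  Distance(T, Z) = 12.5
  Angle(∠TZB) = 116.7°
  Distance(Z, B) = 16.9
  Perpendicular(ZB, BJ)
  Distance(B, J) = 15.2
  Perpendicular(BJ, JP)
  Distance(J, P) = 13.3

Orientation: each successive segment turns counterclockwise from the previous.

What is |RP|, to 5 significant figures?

31.548

ZB is perpendicular to BJ, so BJ runs at 48.600°; with |BJ| = 15.2, J = (22.985, 19.946). BJ ⟂ JP, so JP runs at 138.60°; with |JP| = 13.3, P = (13.008, 28.741). Then |RP| = |P − R| = 31.548.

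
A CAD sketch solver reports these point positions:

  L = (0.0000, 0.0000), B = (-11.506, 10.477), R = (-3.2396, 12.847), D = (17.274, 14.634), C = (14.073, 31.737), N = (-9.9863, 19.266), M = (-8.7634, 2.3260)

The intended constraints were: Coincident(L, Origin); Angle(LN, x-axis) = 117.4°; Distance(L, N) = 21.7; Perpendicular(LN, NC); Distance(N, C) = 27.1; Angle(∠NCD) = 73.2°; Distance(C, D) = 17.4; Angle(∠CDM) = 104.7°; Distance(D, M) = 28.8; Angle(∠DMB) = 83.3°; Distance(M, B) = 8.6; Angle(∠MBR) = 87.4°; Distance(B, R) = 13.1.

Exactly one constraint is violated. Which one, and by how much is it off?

Distance(B, R) = 13.1 — off by 4.50.

L = (0.00, 0.00) ✓; LN at 117.4° ✓; |LN| = 21.70 ✓; ∠(LN, NC) = 90.00° ✓; |NC| = 27.10 ✓; ∠NCD = 73.20° ✓; |CD| = 17.40 ✓; ∠CDM = 104.7° ✓; |DM| = 28.80 ✓; ∠DMB = 83.30° ✓; |MB| = 8.600 ✓; ∠MBR = 87.40° ✓; |BR| = 8.599 ✗.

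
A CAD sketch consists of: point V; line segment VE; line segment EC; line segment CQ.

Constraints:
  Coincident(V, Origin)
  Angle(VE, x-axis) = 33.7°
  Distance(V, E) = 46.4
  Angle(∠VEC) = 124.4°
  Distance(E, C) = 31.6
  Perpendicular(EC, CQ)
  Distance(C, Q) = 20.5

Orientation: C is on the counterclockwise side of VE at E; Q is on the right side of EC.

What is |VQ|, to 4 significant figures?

82.45

V is at the origin; VE runs at 33.7° with length 46.4, so E = 46.4·(cos 33.7°, sin 33.7°) = (38.60, 25.74). ∠VEC = 124.4°, so EC runs at 33.7° + (180° − 124.4°) = 89.30° from the x-axis; with |EC| = 31.6, C = E + 31.6·(cos 89.30°, sin 89.30°) = (38.99, 57.34). EC ⟂ CQ; with |CQ| = 20.5 on the right of EC, Q = C + 20.5·(0.9999, -0.01222) = (59.49, 57.09). Then |VQ| = |Q − V| = 82.45.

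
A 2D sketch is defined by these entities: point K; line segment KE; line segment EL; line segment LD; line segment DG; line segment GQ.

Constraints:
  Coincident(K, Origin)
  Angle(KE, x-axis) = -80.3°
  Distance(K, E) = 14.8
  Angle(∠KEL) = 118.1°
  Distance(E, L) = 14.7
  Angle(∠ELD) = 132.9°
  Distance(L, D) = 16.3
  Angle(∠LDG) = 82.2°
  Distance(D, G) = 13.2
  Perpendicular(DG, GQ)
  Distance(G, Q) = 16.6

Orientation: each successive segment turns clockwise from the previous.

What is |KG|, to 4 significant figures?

22.90

∠ELD = 132.9° gives LD at 170.7° from the x-axis; with |LD| = 16.3, D = (-25.21, -20.96). ∠LDG = 82.2° gives DG at 72.90° from the x-axis; with |DG| = 13.2, G = (-21.33, -8.348). Then |KG| = |G − K| = 22.90.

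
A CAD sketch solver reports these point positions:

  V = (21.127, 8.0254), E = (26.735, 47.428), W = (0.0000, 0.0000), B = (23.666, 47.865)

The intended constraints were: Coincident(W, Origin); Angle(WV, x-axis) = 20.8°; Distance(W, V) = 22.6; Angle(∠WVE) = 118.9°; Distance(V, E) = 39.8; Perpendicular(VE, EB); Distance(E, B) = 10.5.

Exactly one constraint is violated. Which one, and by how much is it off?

Distance(E, B) = 10.5 — off by 7.40.

W = (0.00, 0.00) ✓; WV at 20.80° ✓; |WV| = 22.60 ✓; ∠WVE = 118.9° ✓; |VE| = 39.80 ✓; ∠(VE, EB) = 90.00° ✓; |EB| = 3.100 ✗.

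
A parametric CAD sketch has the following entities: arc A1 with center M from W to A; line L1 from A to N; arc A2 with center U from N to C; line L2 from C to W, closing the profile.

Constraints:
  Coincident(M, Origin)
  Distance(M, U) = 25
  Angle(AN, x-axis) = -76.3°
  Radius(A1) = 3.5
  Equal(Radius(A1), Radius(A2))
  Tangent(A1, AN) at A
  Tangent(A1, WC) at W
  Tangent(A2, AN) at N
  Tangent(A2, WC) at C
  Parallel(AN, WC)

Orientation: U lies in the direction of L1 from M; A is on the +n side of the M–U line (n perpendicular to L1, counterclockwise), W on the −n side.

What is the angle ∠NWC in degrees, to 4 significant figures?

15.64°

The slot axis is L1's direction at -76.3°, so u = (cos -76.3°, sin -76.3°) = (0.2368, -0.9715) and n = (−sin -76.3°, cos -76.3°) = (0.9715, 0.2368). M is at the origin and U lies 25.0 along u from M, so U = 25.0·u = (5.921, -24.29). Tangency of A1 to both parallel lines with radius 3.5 puts A and W at M ± 3.5·n: A = (3.400, 0.8289), W = (-3.400, -0.8289). Equal radii place N and C the same way about U: N = U + 3.5·n = (9.321, -23.46), C = U − 3.5·n = (2.521, -25.12). Then cos ∠NWC = WN·WC / (|WN||WC|), giving 15.64°.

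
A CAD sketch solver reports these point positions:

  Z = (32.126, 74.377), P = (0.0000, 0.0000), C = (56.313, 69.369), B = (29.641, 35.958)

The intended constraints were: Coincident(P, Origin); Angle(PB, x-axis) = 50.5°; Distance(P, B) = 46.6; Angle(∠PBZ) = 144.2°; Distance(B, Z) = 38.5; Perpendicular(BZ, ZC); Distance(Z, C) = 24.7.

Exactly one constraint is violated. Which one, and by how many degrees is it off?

Perpendicular(BZ, ZC) — off by 8.00°.

P = (0.00, 0.00) ✓; PB at 50.50° ✓; |PB| = 46.60 ✓; ∠PBZ = 144.2° ✓; |BZ| = 38.50 ✓; ∠(BZ, ZC) = 98.00° ✗; |ZC| = 24.70 ✓.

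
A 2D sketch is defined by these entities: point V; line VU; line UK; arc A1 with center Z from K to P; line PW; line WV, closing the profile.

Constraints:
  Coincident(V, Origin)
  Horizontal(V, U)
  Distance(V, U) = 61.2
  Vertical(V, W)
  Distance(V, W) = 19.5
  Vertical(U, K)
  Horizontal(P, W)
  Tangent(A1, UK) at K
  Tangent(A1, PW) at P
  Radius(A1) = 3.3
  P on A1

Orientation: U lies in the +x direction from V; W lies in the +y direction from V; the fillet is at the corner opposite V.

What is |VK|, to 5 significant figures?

63.308

V is at the origin; VU is horizontal with |VU| = 61.2 and U on the +x side, so U = (61.200, 0.0000). VW is vertical with |VW| = 19.5 and W on the +y side, so W = (0.0000, 19.500). The virtual corner opposite V is at (61.200, 19.500). A1 meets UK tangentially, so ZK is at right angles to UK and tangency of A1 to PW means the radius ZP is perpendicular to PW, with radius 3.3, so the center Z sits 3.3 in from both sides at Z = (57.900, 16.200). That places the tangent points at K = (61.200, 16.200) on UK and P = (57.900, 19.500) on PW. Then |VK| = |K − V| = 63.308.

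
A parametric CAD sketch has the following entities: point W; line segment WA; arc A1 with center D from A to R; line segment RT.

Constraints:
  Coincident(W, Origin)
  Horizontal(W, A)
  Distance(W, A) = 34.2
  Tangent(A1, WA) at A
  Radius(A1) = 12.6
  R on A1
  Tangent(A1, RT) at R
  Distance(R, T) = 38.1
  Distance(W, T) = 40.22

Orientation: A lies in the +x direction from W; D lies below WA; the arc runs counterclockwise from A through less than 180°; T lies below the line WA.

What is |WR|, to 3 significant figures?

24.1

Checks: ∠(DA, AW) = 90.00° ✓; |DA| = 12.60 ✓; |DR| = 12.60 ✓; ∠(DR, RT) = 90.00° ✓; |RT| = 38.10 ✓; |WT| = 40.22 ✓.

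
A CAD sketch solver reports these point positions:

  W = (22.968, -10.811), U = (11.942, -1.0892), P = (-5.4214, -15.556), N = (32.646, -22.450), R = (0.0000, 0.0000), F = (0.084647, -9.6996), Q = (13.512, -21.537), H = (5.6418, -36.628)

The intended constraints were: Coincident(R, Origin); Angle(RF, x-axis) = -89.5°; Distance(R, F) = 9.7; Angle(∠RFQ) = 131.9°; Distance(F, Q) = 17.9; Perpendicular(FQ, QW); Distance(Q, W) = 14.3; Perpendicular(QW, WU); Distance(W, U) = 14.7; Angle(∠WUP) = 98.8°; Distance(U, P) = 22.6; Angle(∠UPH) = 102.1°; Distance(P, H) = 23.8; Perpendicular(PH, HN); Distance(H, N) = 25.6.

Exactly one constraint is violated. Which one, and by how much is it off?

Distance(H, N) = 25.6 — off by 4.90.

R = (0.00, 0.00) ✓; RF at -89.50° ✓; |RF| = 9.700 ✓; ∠RFQ = 131.9° ✓; |FQ| = 17.90 ✓; ∠(FQ, QW) = 90.00° ✓; |QW| = 14.30 ✓; ∠(QW, WU) = 90.00° ✓; |WU| = 14.70 ✓; ∠WUP = 98.80° ✓; |UP| = 22.60 ✓; ∠UPH = 102.1° ✓; |PH| = 23.80 ✓; ∠(PH, HN) = 90.00° ✓; |HN| = 30.50 ✗.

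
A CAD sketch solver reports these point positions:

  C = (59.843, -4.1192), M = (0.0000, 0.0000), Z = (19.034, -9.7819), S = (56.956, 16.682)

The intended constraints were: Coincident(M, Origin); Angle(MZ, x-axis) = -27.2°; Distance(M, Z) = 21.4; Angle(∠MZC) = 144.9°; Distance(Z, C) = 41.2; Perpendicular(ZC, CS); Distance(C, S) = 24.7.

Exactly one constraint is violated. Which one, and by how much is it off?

Distance(C, S) = 24.7 — off by 3.70.

M = (0.00, 0.00) ✓; MZ at -27.20° ✓; |MZ| = 21.40 ✓; ∠MZC = 144.9° ✓; |ZC| = 41.20 ✓; ∠(ZC, CS) = 90.00° ✓; |CS| = 21.00 ✗.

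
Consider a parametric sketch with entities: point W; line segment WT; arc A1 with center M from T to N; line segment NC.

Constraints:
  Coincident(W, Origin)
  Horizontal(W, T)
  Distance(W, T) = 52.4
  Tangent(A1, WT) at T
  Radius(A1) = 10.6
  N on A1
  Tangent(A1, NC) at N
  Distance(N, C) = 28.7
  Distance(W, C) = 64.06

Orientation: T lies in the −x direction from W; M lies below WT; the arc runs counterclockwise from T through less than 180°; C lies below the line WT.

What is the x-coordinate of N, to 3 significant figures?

-61.9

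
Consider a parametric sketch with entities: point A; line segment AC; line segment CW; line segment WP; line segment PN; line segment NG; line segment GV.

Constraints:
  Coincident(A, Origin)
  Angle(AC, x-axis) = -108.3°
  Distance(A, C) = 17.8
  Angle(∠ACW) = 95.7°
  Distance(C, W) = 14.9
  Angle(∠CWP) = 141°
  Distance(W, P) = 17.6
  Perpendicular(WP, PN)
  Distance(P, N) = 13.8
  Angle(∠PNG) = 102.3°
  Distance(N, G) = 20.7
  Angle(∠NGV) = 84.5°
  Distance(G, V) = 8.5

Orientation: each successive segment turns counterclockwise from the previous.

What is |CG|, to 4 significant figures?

12.58

WP is perpendicular to PN, so PN runs at 105.0°; with |PN| = 13.8, N = (21.45, -5.075). ∠PNG = 102.3° gives NG at -177.3° from the x-axis; with |NG| = 20.7, G = (0.7743, -6.050). Then |CG| = |G − C| = 12.58.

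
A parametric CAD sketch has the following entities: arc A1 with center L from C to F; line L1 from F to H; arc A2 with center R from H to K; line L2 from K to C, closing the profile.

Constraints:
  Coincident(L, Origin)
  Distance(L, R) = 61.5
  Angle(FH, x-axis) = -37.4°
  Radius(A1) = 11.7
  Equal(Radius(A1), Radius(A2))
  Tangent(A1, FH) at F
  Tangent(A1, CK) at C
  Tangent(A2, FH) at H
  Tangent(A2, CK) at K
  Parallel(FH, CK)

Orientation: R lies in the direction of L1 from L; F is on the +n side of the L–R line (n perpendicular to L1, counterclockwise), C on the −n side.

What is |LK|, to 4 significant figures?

62.60

The slot axis is L1's direction at -37.4°, so u = (cos -37.4°, sin -37.4°) = (0.7944, -0.6074) and n = (−sin -37.4°, cos -37.4°) = (0.6074, 0.7944). L is at the origin and R lies 61.5 along u from L, so R = 61.5·u = (48.86, -37.35). Tangency of A1 to both parallel lines with radius 11.7 puts F and C at L ± 11.7·n: F = (7.106, 9.295), C = (-7.106, -9.295). Equal radii place H and K the same way about R: H = R + 11.7·n = (55.96, -28.06), K = R − 11.7·n = (41.75, -46.65). Then |LK| = |K − L| = 62.60.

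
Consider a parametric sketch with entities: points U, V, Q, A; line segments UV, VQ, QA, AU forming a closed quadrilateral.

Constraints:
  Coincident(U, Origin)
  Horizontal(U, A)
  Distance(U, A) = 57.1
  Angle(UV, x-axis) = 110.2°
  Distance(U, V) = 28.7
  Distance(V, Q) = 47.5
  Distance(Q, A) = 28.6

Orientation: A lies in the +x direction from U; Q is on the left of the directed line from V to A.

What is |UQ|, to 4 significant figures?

42.43

Checks: |VQ| = 47.50 ✓; |QA| = 28.60 ✓.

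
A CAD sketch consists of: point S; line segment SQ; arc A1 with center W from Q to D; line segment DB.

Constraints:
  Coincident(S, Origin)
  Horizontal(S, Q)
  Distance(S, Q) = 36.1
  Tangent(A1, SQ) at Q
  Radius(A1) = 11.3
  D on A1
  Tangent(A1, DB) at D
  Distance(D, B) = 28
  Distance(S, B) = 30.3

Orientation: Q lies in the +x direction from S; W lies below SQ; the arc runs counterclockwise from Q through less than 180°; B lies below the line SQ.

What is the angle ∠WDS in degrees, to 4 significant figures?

156.6°

Checks: |SQ| = 36.10 ✓; |WD| = 11.30 ✓; ∠(WD, DB) = 90.00° ✓; |DB| = 28.00 ✓; |SB| = 30.30 ✓.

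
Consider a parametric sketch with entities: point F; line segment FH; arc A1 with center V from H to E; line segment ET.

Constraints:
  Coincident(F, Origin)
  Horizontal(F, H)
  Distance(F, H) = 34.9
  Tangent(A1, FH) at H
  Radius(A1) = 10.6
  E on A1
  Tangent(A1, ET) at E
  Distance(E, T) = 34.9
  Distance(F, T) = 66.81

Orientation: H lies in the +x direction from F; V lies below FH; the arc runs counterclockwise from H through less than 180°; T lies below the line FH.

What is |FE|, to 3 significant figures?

32.4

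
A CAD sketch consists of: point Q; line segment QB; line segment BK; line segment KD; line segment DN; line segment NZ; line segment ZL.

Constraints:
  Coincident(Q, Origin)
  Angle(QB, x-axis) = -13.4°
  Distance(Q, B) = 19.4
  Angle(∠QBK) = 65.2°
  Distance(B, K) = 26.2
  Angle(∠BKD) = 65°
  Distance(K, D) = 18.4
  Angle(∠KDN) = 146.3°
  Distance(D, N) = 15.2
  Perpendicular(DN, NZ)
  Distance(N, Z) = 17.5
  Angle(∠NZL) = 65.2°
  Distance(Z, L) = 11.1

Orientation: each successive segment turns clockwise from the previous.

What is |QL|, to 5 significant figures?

9.2792

DN ⟂ NZ, so NZ runs at -6.9000°; with |NZ| = 17.5, Z = (13.573, 4.3257). ∠NZL = 65.2° gives ZL at -121.70° from the x-axis; with |ZL| = 11.1, L = (7.7400, -5.1183). Then |QL| = |L − Q| = 9.2792.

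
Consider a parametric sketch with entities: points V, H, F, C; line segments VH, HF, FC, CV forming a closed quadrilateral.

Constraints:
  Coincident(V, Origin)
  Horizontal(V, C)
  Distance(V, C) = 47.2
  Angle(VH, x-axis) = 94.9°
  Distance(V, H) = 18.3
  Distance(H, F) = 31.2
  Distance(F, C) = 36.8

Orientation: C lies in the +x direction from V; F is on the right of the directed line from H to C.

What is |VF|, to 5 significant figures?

15.431

Checks: |HF| = 31.20 ✓; |FC| = 36.80 ✓.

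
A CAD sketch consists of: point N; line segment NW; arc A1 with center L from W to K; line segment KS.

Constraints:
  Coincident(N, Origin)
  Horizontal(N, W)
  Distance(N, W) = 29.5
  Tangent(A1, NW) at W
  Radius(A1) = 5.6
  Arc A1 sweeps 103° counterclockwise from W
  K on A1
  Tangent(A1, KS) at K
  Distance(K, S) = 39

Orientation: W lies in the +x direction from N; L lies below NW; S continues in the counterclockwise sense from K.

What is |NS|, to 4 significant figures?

55.58

On A1, W sits at bearing 90° from L; a 103° counterclockwise sweep puts K at bearing 193°, so K = L + 5.6·(cos 193°, sin 193°) = (24.04, -6.860). Tangency of A1 to KS means the radius LK is perpendicular to KS, so KS runs along (−sin 193°, cos 193°); with |KS| = 39.0, S = (32.82, -44.86). Then |NS| = |S − N| = 55.58.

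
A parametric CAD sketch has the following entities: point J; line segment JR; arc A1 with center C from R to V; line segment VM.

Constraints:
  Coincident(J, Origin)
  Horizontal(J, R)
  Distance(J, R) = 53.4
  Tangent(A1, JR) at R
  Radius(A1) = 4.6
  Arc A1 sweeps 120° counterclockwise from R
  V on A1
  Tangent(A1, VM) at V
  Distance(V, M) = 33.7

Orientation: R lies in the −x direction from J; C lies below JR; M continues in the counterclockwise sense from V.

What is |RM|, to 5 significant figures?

38.310

J is at the origin; J and R share the same y with |JR| = 53.4 and R on the −x side, so R = (-53.400, 0.0000). The tangent condition forces CR to be normal to JR, so C = R + (0, -4.6) = (-53.400, -4.6000). On A1, R sits at bearing 90° from C; a 120° counterclockwise sweep puts V at bearing 210°, so V = C + 4.6·(cos 210°, sin 210°) = (-57.384, -6.9000). The tangent condition forces CV to be normal to VM, so VM runs along (−sin 210°, cos 210°); with |VM| = 33.7, M = (-40.534, -36.085). Then |RM| = |M − R| = 38.310.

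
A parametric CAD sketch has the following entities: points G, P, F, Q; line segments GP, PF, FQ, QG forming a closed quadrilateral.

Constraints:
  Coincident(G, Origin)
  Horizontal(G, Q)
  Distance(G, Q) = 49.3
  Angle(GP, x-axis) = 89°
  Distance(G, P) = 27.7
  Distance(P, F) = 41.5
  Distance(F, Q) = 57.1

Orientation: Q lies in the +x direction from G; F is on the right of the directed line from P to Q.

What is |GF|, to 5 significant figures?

14.651

Checks: |PF| = 41.50 ✓; |FQ| = 57.10 ✓.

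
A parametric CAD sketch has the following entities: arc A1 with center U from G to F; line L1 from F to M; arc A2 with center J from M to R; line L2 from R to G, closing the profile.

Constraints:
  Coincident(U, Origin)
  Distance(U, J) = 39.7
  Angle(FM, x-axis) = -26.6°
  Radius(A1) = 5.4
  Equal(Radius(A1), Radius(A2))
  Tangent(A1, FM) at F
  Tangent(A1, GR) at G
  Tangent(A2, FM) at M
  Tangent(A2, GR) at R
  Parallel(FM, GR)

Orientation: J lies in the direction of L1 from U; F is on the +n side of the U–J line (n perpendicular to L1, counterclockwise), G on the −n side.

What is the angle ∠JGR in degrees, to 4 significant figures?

7.746°

Tangency of A1 to both parallel lines with radius 5.4 puts F and G at U ± 5.4·n: F = (2.418, 4.828), G = (-2.418, -4.828). Equal radii place M and R the same way about J: M = J + 5.4·n = (37.92, -12.95), R = J − 5.4·n = (33.08, -22.60). Then cos ∠JGR = GJ·GR / (|GJ||GR|), giving 7.746°.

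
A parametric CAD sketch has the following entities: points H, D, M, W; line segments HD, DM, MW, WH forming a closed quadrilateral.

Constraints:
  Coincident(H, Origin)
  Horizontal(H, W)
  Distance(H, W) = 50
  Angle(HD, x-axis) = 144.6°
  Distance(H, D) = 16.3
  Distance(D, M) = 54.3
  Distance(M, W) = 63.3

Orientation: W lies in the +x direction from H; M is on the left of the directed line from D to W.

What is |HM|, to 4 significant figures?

56.97

H is at the origin; H and W share the same y with |HW| = 50.0 and W in +x, so W = (50.0, 0). HD runs at 144.6° with |HD| = 16.3, so D = (-13.29, 9.442). M is determined by |DM| = 54.3 and |MW| = 63.3 together: it lies at the intersection of circle(D, 54.3) and circle(W, 63.3). With |DW| = 63.99, the foot of the radical line on DW is 23.72 from D and the perpendicular offset is √(54.3² − 23.72²) = 48.84. Taking the left-of-DW solution: M = (17.38, 54.25).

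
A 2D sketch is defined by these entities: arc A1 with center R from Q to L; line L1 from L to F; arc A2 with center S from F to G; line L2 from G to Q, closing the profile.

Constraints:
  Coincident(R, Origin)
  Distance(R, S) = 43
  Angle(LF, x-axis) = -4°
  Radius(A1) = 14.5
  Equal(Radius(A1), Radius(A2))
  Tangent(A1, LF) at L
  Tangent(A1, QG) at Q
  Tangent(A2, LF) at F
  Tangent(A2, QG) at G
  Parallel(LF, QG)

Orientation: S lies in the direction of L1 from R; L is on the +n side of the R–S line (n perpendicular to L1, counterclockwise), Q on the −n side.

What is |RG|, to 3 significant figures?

45.4

The slot axis is L1's direction at -4.0°, so u = (cos -4.0°, sin -4.0°) = (0.998, -0.0698) and n = (−sin -4.0°, cos -4.0°) = (0.0698, 0.998). R is at the origin and S lies 43.0 along u from R, so S = 43.0·u = (42.9, -3.00). Tangency of A1 to both parallel lines with radius 14.5 puts L and Q at R ± 14.5·n: L = (1.01, 14.5), Q = (-1.01, -14.5). Equal radii place F and G the same way about S: F = S + 14.5·n = (43.9, 11.5), G = S − 14.5·n = (41.9, -17.5). Then |RG| = |G − R| = 45.4.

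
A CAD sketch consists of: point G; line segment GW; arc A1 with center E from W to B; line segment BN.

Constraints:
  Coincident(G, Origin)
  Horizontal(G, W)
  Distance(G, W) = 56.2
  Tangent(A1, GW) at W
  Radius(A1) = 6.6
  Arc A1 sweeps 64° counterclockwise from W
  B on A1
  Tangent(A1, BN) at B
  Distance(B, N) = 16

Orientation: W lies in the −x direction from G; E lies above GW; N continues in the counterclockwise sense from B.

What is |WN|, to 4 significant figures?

22.24

G is at the origin; GW is horizontal with |GW| = 56.2 and W on the −x side, so W = (-56.20, 0.000). Tangency of A1 to GW means the radius EW is perpendicular to GW, so E = W + (0, 6.6) = (-56.20, 6.600). On A1, W sits at bearing -90° from E; a 64° counterclockwise sweep puts B at bearing -26°, so B = E + 6.6·(cos -26°, sin -26°) = (-50.27, 3.707). A1 meets BN tangentially, so EB is at right angles to BN, so BN runs along (−sin -26°, cos -26°); with |BN| = 16.0, N = (-43.25, 18.09). Then |WN| = |N − W| = 22.24.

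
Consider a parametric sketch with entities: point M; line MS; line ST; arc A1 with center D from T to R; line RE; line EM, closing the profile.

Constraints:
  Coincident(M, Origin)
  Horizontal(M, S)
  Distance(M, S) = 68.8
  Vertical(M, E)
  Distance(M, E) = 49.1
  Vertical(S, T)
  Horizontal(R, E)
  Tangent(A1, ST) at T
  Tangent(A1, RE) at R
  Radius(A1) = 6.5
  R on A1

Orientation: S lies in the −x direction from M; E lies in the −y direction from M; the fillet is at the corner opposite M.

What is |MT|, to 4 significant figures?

80.92

M is at the origin; M and S share the same y with |MS| = 68.8 and S on the −x side, so S = (-68.80, 0.000). ME is vertical with |ME| = 49.1 and E on the −y side, so E = (0.000, -49.10). The virtual corner opposite M is at (-68.80, -49.10). Since A1 is tangent to ST there, DT ⟂ ST and the tangent condition forces DR to be normal to RE, with radius 6.5, so the center D sits 6.5 in from both sides at D = (-62.30, -42.60). That places the tangent points at T = (-68.80, -42.60) on ST and R = (-62.30, -49.10) on RE. Then |MT| = |T − M| = 80.92.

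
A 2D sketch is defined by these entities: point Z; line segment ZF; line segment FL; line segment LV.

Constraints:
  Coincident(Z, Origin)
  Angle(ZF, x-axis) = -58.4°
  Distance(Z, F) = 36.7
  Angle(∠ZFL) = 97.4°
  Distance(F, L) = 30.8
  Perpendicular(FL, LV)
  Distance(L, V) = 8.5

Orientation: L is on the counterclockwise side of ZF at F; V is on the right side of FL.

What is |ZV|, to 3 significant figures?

57.3

Z is at the origin; ZF runs at -58.4° with length 36.7, so F = 36.7·(cos -58.4°, sin -58.4°) = (19.2, -31.3). ∠ZFL = 97.4°, so FL runs at -58.4° + (180° − 97.4°) = 24.2° from the x-axis; with |FL| = 30.8, L = F + 30.8·(cos 24.2°, sin 24.2°) = (47.3, -18.6). FL is perpendicular to LV; with |LV| = 8.5 on the right of FL, V = L + 8.5·(0.410, -0.912) = (50.8, -26.4). Then |ZV| = |V − Z| = 57.3.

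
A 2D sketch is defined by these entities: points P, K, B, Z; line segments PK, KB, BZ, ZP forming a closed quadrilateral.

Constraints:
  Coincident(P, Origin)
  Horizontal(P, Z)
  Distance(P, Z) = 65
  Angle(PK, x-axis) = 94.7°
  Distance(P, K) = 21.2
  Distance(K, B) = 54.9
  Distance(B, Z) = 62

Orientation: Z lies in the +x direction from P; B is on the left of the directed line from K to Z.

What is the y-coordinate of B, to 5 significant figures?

56.752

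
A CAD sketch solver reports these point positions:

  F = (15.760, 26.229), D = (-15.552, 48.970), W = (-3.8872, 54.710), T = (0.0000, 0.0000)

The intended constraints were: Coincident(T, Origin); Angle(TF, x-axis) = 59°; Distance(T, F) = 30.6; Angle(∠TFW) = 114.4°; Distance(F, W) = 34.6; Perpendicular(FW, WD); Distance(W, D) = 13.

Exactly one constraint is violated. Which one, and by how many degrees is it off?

Perpendicular(FW, WD) — off by 8.40°.

T = (0.00, 0.00) ✓; TF at 59.00° ✓; |TF| = 30.60 ✓; ∠TFW = 114.4° ✓; |FW| = 34.60 ✓; ∠(FW, WD) = 81.60° ✗; |WD| = 13.00 ✓.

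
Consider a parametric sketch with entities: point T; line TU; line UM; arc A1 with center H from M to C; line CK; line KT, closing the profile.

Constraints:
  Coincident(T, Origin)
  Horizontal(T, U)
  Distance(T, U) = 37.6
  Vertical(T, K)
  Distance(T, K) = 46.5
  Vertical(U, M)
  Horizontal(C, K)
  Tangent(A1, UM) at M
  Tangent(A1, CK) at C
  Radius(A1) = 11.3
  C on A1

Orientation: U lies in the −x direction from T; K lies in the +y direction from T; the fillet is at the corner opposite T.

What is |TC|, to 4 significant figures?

53.42

The virtual corner opposite T is at (-37.60, 46.50). A1 meets UM tangentially, so HM is at right angles to UM and tangency of A1 to CK means the radius HC is perpendicular to CK, with radius 11.3, so the center H sits 11.3 in from both sides at H = (-26.30, 35.20). That places the tangent points at M = (-37.60, 35.20) on UM and C = (-26.30, 46.50) on CK. Then |TC| = |C − T| = 53.42.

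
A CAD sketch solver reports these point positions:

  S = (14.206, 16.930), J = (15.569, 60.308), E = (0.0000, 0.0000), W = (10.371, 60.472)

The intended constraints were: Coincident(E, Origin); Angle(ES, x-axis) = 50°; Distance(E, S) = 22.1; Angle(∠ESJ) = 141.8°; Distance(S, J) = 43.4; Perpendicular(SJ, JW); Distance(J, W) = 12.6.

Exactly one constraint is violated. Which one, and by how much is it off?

Distance(J, W) = 12.6 — off by 7.40.

E = (0.00, 0.00) ✓; ES at 50.00° ✓; |ES| = 22.10 ✓; ∠ESJ = 141.8° ✓; |SJ| = 43.40 ✓; ∠(SJ, JW) = 89.99° ✓; |JW| = 5.201 ✗.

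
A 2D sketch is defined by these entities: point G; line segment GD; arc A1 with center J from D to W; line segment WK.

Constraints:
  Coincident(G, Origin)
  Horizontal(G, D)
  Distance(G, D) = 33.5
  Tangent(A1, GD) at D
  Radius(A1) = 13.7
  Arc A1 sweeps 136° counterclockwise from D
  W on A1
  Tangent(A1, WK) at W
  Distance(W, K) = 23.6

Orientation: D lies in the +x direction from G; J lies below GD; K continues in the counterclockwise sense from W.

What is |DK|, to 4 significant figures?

40.64

On A1, D sits at bearing 90° from J; a 136° counterclockwise sweep puts W at bearing 226°, so W = J + 13.7·(cos 226°, sin 226°) = (23.98, -23.55). The tangent condition forces JW to be normal to WK, so WK runs along (−sin 226°, cos 226°); with |WK| = 23.6, K = (40.96, -39.95). Then |DK| = |K − D| = 40.64.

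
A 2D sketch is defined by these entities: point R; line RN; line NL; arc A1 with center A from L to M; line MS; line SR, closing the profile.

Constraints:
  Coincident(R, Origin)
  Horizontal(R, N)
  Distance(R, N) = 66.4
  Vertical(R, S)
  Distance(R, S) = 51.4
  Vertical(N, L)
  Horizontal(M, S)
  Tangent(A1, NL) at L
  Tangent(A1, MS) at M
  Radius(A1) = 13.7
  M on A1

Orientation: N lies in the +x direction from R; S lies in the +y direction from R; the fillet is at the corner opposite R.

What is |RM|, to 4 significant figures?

73.62

R is at the origin; R and N share the same y with |RN| = 66.4 and N on the +x side, so N = (66.40, 0.000). R and S share the same x with |RS| = 51.4 and S on the +y side, so S = (0.000, 51.40). The virtual corner opposite R is at (66.40, 51.40). A1 meets NL tangentially, so AL is at right angles to NL and the tangent condition forces AM to be normal to MS, with radius 13.7, so the center A sits 13.7 in from both sides at A = (52.70, 37.70). That places the tangent points at L = (66.40, 37.70) on NL and M = (52.70, 51.40) on MS. Then |RM| = |M − R| = 73.62.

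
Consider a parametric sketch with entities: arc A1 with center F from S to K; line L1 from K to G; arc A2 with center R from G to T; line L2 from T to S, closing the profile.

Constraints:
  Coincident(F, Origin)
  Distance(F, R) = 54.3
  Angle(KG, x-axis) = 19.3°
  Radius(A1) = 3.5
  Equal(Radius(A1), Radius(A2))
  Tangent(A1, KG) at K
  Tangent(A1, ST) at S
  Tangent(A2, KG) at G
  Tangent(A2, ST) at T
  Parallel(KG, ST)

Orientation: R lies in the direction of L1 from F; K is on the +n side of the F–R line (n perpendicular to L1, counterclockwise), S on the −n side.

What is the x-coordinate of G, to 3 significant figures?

50.1

The slot axis is L1's direction at 19.3°, so u = (cos 19.3°, sin 19.3°) = (0.944, 0.331) and n = (−sin 19.3°, cos 19.3°) = (-0.331, 0.944). F is at the origin and R lies 54.3 along u from F, so R = 54.3·u = (51.2, 17.9). Tangency of A1 to both parallel lines with radius 3.5 puts K and S at F ± 3.5·n: K = (-1.16, 3.30), S = (1.16, -3.30). Equal radii place G and T the same way about R: G = R + 3.5·n = (50.1, 21.3), T = R − 3.5·n = (52.4, 14.6). So G.x = 50.1.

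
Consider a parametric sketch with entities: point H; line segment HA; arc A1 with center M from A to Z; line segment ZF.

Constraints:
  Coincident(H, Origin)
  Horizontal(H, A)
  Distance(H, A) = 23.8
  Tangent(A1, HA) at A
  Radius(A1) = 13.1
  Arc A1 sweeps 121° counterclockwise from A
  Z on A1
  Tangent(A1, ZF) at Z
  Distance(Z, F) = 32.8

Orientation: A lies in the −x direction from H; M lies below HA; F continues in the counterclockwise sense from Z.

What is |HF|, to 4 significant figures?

51.28

H is at the origin; HA is horizontal with |HA| = 23.8 and A on the −x side, so A = (-23.80, 0.000). Since A1 is tangent to HA there, MA ⟂ HA, so M = A + (0, -13.1) = (-23.80, -13.10). On A1, A sits at bearing 90° from M; a 121° counterclockwise sweep puts Z at bearing 211°, so Z = M + 13.1·(cos 211°, sin 211°) = (-35.03, -19.85). A1 meets ZF tangentially, so MZ is at right angles to ZF, so ZF runs along (−sin 211°, cos 211°); with |ZF| = 32.8, F = (-18.14, -47.96). Then |HF| = |F − H| = 51.28.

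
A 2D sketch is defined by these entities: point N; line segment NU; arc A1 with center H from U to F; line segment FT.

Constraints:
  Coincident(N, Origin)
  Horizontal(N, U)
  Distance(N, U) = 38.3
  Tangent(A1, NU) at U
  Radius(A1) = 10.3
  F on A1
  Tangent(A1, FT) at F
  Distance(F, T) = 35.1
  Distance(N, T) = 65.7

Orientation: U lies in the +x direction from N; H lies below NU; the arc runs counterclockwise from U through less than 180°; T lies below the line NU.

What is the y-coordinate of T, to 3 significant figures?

-45.8

N is at the origin; N and U share the same y with |NU| = 38.3 and U on the +x side, so U = (38.3, 0.00). A1 meets NU tangentially, so HU is at right angles to NU, so H = U + (0, -10.3) = (38.3, -10.3). Since HF ⟂ FT (tangency), |HT| = √(10.3² + 35.1²) = 36.6 regardless of where F sits on A1. So T lies on both circle(N, 65.7) and circle(H, 36.6); the below-NU intersection is T = (47.1, -45.8). F is the foot of the tangent from T: F = (29.4, -15.5).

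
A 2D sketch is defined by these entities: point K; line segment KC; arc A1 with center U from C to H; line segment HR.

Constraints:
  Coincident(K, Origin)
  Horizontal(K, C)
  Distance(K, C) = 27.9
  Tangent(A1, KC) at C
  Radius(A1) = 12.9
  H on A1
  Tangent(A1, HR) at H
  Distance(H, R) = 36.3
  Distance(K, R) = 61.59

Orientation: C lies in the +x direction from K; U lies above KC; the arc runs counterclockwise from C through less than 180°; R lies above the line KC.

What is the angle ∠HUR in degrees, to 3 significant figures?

70.4°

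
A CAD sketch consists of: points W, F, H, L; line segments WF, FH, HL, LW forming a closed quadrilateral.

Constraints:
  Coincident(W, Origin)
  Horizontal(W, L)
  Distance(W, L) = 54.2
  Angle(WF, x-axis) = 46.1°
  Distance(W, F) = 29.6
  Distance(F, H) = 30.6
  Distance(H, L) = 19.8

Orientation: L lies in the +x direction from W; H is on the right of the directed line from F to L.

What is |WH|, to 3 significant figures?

35.6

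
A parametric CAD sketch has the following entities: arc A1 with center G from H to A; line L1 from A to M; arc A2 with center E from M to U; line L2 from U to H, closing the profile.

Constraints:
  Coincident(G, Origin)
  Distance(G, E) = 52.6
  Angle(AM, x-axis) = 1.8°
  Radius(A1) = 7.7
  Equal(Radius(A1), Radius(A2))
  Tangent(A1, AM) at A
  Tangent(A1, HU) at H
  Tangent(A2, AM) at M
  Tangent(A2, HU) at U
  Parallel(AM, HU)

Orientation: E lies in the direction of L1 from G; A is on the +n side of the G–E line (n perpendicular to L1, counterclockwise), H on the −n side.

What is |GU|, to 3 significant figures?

53.2

The slot axis is L1's direction at 1.8°, so u = (cos 1.8°, sin 1.8°) = (1.00, 0.0314) and n = (−sin 1.8°, cos 1.8°) = (-0.0314, 1.00). G is at the origin and E lies 52.6 along u from G, so E = 52.6·u = (52.6, 1.65). Tangency of A1 to both parallel lines with radius 7.7 puts A and H at G ± 7.7·n: A = (-0.242, 7.70), H = (0.242, -7.70). Equal radii place M and U the same way about E: M = E + 7.7·n = (52.3, 9.35), U = E − 7.7·n = (52.8, -6.04). Then |GU| = |U − G| = 53.2.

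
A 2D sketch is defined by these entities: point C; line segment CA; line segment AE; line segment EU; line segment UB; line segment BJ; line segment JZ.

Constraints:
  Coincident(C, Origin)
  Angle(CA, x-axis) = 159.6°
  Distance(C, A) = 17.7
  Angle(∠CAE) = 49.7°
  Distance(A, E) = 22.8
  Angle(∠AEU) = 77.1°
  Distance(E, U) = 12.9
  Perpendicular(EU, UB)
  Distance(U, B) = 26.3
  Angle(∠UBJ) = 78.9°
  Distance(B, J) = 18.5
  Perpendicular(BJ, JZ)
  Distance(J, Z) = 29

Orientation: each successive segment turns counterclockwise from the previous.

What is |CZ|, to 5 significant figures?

20.632

C is at the origin; CA runs at 159.6° with length 17.7, so A = (-16.590, 6.1697). ∠CAE = 49.7° gives AE at -70.100° from the x-axis; with |AE| = 22.8, E = (-8.8292, -15.269). ∠AEU = 77.1° gives EU at 32.800° from the x-axis; with |EU| = 12.9, U = (2.0141, -8.2808). The perpendicularity gives UB at right angles to EU, so UB runs at 122.80°; with |UB| = 26.3, B = (-12.233, 13.826). ∠UBJ = 78.9° gives BJ at -136.10° from the x-axis; with |BJ| = 18.5, J = (-25.563, 0.99816). The perpendicularity gives JZ at right angles to BJ, so JZ runs at -46.100°; with |JZ| = 29.0, Z = (-5.4544, -19.898). Then |CZ| = |Z − C| = 20.632.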